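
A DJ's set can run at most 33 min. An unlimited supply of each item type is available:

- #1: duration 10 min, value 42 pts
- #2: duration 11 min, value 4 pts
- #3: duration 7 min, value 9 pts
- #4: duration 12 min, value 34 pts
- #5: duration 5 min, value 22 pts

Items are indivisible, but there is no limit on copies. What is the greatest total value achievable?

132 pts

Best value-per-unit is #5 at 22/5, and filling with it alone uses duration 6×5=30. No mix of the others beats 6×22 = 132.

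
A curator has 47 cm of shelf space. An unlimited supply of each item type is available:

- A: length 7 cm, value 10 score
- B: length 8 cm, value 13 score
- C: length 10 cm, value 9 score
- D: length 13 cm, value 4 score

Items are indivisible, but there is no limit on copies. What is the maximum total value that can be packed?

Best value-per-unit is B at 13/8; filling with it alone gives 5×13 = 65.
Optimal mix: 1×A + 5×B → length 47, value 75.

75 score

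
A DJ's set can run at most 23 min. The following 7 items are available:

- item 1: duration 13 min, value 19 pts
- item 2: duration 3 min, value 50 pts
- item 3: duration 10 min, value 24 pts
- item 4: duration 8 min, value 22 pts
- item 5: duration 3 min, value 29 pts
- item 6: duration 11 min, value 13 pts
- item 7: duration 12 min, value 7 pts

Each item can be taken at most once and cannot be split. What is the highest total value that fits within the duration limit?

Check high-value combinations within 23 min:
- item 2+item 3+item 5: duration 3+10+3=16, value 50+24+29=103
- item 2+item 4+item 5: duration 3+8+3=14, value 50+22+29=101
- item 1+item 2+item 5: duration 13+3+3=19, value 19+50+29=98
- item 2+item 3+item 4: duration 3+10+8=21, value 50+24+22=96
- item 2+item 5+item 6: duration 3+3+11=17, value 50+29+13=92
Best: 103 pts.

103 pts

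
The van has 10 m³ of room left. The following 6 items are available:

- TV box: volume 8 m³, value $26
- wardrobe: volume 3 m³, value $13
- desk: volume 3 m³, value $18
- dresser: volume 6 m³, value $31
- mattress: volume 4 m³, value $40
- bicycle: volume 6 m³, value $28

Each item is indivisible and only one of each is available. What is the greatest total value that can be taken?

Check high-value combinations within 10 m³:
- wardrobe+desk+mattress: volume 3+3+4=10, value 13+18+40=71
- dresser+mattress: volume 6+4=10, value 31+40=71
- mattress+bicycle: volume 4+6=10, value 40+28=68
- desk+mattress: volume 3+4=7, value 18+40=58
Best: $71.

$71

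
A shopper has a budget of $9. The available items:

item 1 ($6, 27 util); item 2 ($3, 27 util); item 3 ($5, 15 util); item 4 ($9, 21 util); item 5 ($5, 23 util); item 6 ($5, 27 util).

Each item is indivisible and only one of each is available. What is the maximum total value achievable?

Check high-value combinations within $9:
- item 2+item 6: cost 3+5=8, value 27+27=54
- item 1+item 2: cost 6+3=9, value 27+27=54
- item 2+item 5: cost 3+5=8, value 27+23=50
Best: 54 util.

54 util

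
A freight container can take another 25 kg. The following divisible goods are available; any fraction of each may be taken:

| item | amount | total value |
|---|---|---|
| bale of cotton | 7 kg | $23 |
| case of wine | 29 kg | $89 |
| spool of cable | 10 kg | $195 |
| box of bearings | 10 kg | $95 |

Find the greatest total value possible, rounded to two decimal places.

306.43

Take in order of value per unit:
- spool of cable (195/10 per unit): all 10 → value 195, running total 195.00
- box of bearings (95/10 per unit): all 10 → value 95, running total 290.00
- bale of cotton (23/7 per unit): 5 of 7 → value 5×23/7 = 16.4286, running total 306.43
Total 306.43.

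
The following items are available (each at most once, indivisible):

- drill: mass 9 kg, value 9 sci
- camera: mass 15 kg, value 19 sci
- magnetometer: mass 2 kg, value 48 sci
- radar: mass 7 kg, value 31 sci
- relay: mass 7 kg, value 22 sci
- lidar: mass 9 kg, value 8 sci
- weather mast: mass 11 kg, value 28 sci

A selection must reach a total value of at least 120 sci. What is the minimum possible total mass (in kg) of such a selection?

Subsets with value ≥ 120, sorted by total mass:
- magnetometer+radar+relay+weather mast: mass 27, value 129
- camera+magnetometer+radar+relay: mass 31, value 120
- camera+magnetometer+radar+weather mast: mass 35, value 126
- drill+magnetometer+radar+relay+weather mast: mass 36, value 138
Minimum mass: 27 kg.

27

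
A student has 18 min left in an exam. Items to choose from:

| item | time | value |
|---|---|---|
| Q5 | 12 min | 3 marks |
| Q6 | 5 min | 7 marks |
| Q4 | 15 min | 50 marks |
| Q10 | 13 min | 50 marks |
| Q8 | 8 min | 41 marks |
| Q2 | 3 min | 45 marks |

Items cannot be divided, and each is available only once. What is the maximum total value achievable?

95 marks

This is a 0/1 knapsack; check combinations near the capacity.
- Q10+Q2: time 13+3=16, value 50+45=95
- Q4+Q2: time 15+3=18, value 50+45=95
- Q6+Q8+Q2: time 5+8+3=16, value 7+41+45=93
- Q8+Q2: time 8+3=11, value 41+45=86
Best: 95 marks.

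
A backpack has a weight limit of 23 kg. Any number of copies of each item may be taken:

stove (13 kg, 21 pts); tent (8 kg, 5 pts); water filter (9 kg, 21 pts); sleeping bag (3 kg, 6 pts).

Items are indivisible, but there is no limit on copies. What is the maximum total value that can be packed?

Best value-per-unit is water filter at 21/9; filling with it alone gives 2×21 = 42.
Optimal mix: 2×water filter + 1×sleeping bag → weight 21, value 48.

48 pts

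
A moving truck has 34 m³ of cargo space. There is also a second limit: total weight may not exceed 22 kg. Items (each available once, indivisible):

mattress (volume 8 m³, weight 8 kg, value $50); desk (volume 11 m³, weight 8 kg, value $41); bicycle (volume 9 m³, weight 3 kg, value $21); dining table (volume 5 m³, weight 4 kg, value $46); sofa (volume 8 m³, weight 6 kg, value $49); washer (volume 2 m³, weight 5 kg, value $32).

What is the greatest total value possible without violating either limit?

$166

Feasible sets respecting both limits:
- mattress+bicycle+dining table+sofa: volume 30, weight 21, value 166
- desk+bicycle+dining table+sofa: volume 33, weight 21, value 157
- mattress+bicycle+sofa+washer: volume 27, weight 22, value 152
Best: $166.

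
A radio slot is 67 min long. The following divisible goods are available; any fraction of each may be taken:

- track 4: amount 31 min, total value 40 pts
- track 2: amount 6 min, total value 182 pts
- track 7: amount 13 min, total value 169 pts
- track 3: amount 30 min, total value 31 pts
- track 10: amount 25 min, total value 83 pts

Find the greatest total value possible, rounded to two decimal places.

Take in order of value per unit:
- track 2 (182/6 per unit): all 6 → value 182, running total 182.00
- track 7 (169/13 per unit): all 13 → value 169, running total 351.00
- track 10 (83/25 per unit): all 25 → value 83, running total 434.00
- track 4 (40/31 per unit): 23 of 31 → value 23×40/31 = 29.6774, running total 463.68
Total 463.68.

463.68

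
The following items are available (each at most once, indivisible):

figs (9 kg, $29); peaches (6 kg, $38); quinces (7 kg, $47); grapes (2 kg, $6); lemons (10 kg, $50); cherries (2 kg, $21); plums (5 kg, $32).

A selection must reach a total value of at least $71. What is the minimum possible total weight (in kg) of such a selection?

Subsets with value ≥ 71, sorted by total weight:
- quinces+grapes+cherries: weight 11, value 74
- quinces+plums: weight 12, value 79
- lemons+cherries: weight 12, value 71
Minimum weight: 11 kg.

11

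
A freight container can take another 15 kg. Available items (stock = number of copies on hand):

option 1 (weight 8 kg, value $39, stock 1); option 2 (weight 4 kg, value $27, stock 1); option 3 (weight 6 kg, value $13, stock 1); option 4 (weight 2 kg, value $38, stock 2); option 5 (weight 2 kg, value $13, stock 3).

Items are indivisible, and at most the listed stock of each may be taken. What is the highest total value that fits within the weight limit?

Best selections within weight 15 and stock limits:
- 1×option 2 + 2×option 4 + 3×option 5: weight 14, value 142
- 1×option 2 + 2×option 4 + 2×option 5: weight 12, value 129
Best: $142.

$142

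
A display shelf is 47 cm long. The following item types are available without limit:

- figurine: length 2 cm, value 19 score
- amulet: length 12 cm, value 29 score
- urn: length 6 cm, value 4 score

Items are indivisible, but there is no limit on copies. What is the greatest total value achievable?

437 score

Best value-per-unit is figurine at 19/2, and filling with it alone uses length 23×2=46. No mix of the others beats 23×19 = 437.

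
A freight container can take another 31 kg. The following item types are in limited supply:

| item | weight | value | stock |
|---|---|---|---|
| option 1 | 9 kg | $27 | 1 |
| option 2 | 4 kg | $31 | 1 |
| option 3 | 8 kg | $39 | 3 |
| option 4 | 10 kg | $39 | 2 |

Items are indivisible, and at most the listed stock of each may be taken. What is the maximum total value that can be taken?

Top feasible selections:
- 1×option 2 + 3×option 3: weight 28, value 148
- 1×option 2 + 2×option 3 + 1×option 4: weight 30, value 148
- 1×option 1 + 1×option 2 + 2×option 3: weight 29, value 136
Best: $148.

$148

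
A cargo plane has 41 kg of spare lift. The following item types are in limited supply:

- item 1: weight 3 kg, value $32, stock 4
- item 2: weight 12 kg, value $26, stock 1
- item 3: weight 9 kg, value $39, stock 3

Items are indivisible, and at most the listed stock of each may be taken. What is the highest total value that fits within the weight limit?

$245

Top feasible selections:
- 4×item 1 + 3×item 3: weight 39, value 245
- 3×item 1 + 3×item 3: weight 36, value 213
Best: $245.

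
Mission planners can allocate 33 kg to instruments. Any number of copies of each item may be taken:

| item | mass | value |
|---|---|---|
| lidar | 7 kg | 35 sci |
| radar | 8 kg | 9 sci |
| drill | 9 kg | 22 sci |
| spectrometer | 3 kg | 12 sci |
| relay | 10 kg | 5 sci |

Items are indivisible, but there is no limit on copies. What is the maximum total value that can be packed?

153 sci

Best value-per-unit is lidar at 35/7; filling with it alone gives 4×35 = 140.
Optimal mix: 3×lidar + 4×spectrometer → mass 33, value 153.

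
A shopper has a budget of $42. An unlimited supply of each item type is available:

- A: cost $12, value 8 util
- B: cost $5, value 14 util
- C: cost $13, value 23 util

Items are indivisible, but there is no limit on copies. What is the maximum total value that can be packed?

112 util

Best value-per-unit is B at 14/5, and filling with it alone uses cost 8×5=40. No mix of the others beats 8×14 = 112.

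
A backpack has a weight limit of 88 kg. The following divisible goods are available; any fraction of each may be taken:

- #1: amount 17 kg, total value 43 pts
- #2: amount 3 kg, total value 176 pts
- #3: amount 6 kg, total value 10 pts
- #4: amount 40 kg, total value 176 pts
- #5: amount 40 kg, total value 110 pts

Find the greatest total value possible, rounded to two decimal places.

Take in order of value per unit:
- #2 (176/3 per unit): all 3 → value 176, running total 176.00
- #4 (176/40 per unit): all 40 → value 176, running total 352.00
- #5 (110/40 per unit): all 40 → value 110, running total 462.00
- #1 (43/17 per unit): 5 of 17 → value 5×43/17 = 12.6471, running total 474.65
Total 474.65.

474.65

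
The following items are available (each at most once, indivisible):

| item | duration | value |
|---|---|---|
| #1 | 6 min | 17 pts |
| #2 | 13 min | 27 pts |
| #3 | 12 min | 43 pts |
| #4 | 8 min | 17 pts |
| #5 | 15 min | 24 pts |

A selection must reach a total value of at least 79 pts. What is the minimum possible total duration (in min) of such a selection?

Subsets with value ≥ 79, sorted by total duration:
- #1+#2+#3: duration 31, value 87
- #2+#3+#4: duration 33, value 87
Minimum duration: 31 min.

31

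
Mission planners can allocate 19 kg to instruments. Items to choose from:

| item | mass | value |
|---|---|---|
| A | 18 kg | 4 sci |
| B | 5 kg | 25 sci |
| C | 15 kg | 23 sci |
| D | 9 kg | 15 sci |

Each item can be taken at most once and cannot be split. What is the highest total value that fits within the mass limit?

40 sci

This is a 0/1 knapsack; check combinations near the capacity.
- B+D: mass 5+9=14, value 25+15=40
- B: mass 5, value 25
- C: mass 15, value 23
Best: 40 sci.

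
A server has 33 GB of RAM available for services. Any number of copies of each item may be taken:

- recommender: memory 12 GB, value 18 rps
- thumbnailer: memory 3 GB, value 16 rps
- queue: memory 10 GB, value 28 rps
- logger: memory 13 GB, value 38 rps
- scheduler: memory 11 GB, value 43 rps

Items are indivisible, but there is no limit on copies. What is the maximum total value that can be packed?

Best value-per-unit is thumbnailer at 16/3, and filling with it alone uses memory 11×3=33. No mix of the others beats 11×16 = 176.

176 rps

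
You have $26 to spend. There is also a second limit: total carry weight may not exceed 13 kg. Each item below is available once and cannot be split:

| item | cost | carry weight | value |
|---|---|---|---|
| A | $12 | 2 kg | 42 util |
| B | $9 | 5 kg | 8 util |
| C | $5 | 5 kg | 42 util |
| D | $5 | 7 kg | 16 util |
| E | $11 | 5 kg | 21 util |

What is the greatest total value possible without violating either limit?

92 util

Feasible sets respecting both limits:
- A+B+C: cost 26, carry weight 12, value 92
- A+C: cost 17, carry weight 7, value 84
- A+E: cost 23, carry weight 7, value 63
Best: 92 util.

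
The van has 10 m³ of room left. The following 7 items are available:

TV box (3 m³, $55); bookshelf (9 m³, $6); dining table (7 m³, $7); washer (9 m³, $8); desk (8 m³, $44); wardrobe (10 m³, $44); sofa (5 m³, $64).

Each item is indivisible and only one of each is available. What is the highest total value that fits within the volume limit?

$119

Check high-value combinations within 10 m³:
- TV box+sofa: volume 3+5=8, value 55+64=119
- sofa: volume 5, value 64
- TV box+dining table: volume 3+7=10, value 55+7=62
Best: $119.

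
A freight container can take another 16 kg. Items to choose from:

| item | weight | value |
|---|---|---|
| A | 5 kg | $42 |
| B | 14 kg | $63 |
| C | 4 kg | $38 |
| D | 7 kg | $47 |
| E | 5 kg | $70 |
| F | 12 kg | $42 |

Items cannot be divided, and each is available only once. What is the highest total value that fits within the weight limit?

$155

This is a 0/1 knapsack; check combinations near the capacity.
- C+D+E: weight 4+7+5=16, value 38+47+70=155
- A+C+E: weight 5+4+5=14, value 42+38+70=150
- A+C+D: weight 5+4+7=16, value 42+38+47=127
- D+E: weight 7+5=12, value 47+70=117
Best: $155.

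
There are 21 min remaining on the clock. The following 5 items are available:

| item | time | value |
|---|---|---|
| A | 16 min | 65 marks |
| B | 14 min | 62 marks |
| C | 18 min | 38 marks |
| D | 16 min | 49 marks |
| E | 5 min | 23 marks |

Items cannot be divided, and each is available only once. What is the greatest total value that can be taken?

88 marks

This is a 0/1 knapsack; check combinations near the capacity.
- A+E: time 16+5=21, value 65+23=88
- B+E: time 14+5=19, value 62+23=85
- D+E: time 16+5=21, value 49+23=72
- A: time 16, value 65
Best: 88 marks.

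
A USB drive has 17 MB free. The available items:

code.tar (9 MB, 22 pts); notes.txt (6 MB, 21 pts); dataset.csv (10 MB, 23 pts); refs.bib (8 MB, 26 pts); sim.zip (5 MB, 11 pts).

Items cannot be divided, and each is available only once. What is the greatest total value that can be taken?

48 pts

Check high-value combinations within 17 MB:
- code.tar+refs.bib: size 9+8=17, value 22+26=48
- notes.txt+refs.bib: size 6+8=14, value 21+26=47
- notes.txt+dataset.csv: size 6+10=16, value 21+23=44
Best: 48 pts.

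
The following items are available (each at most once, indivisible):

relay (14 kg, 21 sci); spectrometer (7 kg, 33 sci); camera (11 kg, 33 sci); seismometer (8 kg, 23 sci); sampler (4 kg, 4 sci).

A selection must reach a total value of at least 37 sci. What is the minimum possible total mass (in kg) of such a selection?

11

Subsets with value ≥ 37, sorted by total mass:
- spectrometer+sampler: mass 11, value 37
- spectrometer+seismometer: mass 15, value 56
Minimum mass: 11 kg.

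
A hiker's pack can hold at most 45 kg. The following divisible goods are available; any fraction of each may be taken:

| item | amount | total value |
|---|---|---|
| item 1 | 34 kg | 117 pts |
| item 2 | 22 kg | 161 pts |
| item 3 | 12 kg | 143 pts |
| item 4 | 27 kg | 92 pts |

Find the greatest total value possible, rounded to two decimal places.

Take in order of value per unit:
- item 3 (143/12 per unit): all 12 → value 143, running total 143.00
- item 2 (161/22 per unit): all 22 → value 161, running total 304.00
- item 1 (117/34 per unit): 11 of 34 → value 11×117/34 = 37.8529, running total 341.85
Total 341.85.

341.85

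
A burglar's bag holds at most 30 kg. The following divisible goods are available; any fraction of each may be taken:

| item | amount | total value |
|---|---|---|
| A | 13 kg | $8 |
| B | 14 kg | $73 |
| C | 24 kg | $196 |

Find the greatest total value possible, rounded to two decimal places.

227.29

Take in order of value per unit:
- C (196/24 per unit): all 24 → value 196, running total 196.00
- B (73/14 per unit): 6 of 14 → value 6×73/14 = 31.2857, running total 227.29
Total 227.29.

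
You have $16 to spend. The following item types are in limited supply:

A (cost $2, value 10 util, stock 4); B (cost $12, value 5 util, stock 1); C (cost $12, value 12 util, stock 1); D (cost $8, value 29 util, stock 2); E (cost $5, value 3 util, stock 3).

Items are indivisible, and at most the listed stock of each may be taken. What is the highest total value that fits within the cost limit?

Top feasible selections:
- 4×A + 1×D: cost 16, value 69
- 3×A + 1×D: cost 14, value 59
Best: 69 util.

69 util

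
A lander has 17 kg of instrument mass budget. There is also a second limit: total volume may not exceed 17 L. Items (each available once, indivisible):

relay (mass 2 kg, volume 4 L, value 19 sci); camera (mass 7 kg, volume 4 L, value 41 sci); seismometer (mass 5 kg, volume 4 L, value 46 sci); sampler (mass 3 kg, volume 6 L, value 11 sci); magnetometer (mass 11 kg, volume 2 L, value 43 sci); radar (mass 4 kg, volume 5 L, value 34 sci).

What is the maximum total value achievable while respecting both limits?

Feasible sets respecting both limits:
- camera+seismometer+radar: mass 16, volume 13, value 121
- relay+camera+seismometer: mass 14, volume 12, value 106
- relay+seismometer+radar: mass 11, volume 13, value 99
Best: 121 sci.

121 sci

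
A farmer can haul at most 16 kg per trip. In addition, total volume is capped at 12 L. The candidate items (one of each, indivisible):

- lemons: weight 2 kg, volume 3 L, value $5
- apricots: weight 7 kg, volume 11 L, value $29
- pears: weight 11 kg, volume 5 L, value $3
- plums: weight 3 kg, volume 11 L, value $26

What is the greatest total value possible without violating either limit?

$29

Feasible sets respecting both limits:
- apricots: weight 7, volume 11, value 29
- plums: weight 3, volume 11, value 26
- lemons+pears: weight 13, volume 8, value 8
Best: $29.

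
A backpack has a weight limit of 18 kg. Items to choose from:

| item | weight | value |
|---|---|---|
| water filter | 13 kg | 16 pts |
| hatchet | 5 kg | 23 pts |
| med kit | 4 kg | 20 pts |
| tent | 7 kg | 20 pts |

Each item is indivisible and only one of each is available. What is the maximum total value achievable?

This is a 0/1 knapsack; check combinations near the capacity.
- hatchet+med kit+tent: weight 5+4+7=16, value 23+20+20=63
- hatchet+med kit: weight 5+4=9, value 23+20=43
- hatchet+tent: weight 5+7=12, value 23+20=43
Best: 63 pts.

63 pts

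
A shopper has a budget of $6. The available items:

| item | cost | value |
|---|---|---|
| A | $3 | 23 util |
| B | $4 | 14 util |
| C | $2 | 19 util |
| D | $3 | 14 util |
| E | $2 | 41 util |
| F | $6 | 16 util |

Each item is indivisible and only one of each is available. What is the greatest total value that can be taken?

Check high-value combinations within $6:
- A+E: cost 3+2=5, value 23+41=64
- C+E: cost 2+2=4, value 19+41=60
- D+E: cost 3+2=5, value 14+41=55
Best: 64 util.

64 util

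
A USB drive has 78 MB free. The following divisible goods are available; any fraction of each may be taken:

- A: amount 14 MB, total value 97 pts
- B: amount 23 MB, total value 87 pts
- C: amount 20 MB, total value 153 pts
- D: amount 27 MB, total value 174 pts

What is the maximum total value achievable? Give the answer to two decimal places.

488.30

Take in order of value per unit:
- C (153/20 per unit): all 20 → value 153, running total 153.00
- A (97/14 per unit): all 14 → value 97, running total 250.00
- D (174/27 per unit): all 27 → value 174, running total 424.00
- B (87/23 per unit): 17 of 23 → value 17×87/23 = 64.3043, running total 488.30
Total 488.30.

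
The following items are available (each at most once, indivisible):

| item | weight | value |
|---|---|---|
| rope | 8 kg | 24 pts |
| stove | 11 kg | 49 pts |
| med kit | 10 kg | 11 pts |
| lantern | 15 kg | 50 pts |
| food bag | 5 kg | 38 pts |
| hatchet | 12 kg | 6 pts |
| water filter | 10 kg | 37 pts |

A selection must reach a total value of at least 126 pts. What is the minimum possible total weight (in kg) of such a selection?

31

Subsets with value ≥ 126, sorted by total weight:
- stove+lantern+food bag: weight 31, value 137
- rope+stove+food bag+water filter: weight 34, value 148
- stove+lantern+water filter: weight 36, value 136
Minimum weight: 31 kg.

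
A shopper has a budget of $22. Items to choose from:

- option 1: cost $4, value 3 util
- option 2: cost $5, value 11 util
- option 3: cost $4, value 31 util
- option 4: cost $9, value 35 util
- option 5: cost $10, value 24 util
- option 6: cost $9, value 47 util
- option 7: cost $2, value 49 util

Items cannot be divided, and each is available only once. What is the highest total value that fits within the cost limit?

Check high-value combinations within $22:
- option 2+option 3+option 6+option 7: cost 5+4+9+2=20, value 11+31+47+49=138
- option 4+option 6+option 7: cost 9+9+2=20, value 35+47+49=131
- option 1+option 3+option 6+option 7: cost 4+4+9+2=19, value 3+31+47+49=130
Best: 138 util.

138 util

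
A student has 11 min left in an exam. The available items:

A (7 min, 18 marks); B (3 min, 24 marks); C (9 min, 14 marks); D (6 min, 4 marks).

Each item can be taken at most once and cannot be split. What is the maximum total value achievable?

42 marks

Check high-value combinations within 11 min:
- A+B: time 7+3=10, value 18+24=42
- B+D: time 3+6=9, value 24+4=28
- B: time 3, value 24
- A: time 7, value 18
Best: 42 marks.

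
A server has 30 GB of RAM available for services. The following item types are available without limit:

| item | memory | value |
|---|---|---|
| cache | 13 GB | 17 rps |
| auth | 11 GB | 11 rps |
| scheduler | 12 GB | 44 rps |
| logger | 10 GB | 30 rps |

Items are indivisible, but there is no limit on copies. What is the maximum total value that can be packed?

90 rps

Best value-per-unit is scheduler at 44/12; filling with it alone gives 2×44 = 88.
Optimal mix: 3×logger → memory 30, value 90.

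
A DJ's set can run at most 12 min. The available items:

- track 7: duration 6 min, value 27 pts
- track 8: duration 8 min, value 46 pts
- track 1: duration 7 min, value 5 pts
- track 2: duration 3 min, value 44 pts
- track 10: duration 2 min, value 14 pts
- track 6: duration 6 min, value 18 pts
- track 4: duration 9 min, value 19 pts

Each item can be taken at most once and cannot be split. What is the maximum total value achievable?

This is a 0/1 knapsack; check combinations near the capacity.
- track 8+track 2: duration 8+3=11, value 46+44=90
- track 7+track 2+track 10: duration 6+3+2=11, value 27+44+14=85
- track 2+track 10+track 6: duration 3+2+6=11, value 44+14+18=76
- track 7+track 2: duration 6+3=9, value 27+44=71
- track 1+track 2+track 10: duration 7+3+2=12, value 5+44+14=63
Best: 90 pts.

90 pts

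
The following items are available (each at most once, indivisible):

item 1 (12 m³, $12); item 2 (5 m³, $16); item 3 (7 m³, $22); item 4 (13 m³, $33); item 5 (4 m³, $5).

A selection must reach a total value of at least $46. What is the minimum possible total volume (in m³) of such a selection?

Subsets with value ≥ 46, sorted by total volume:
- item 2+item 4: volume 18, value 49
- item 3+item 4: volume 20, value 55
Minimum volume: 18 m³.

18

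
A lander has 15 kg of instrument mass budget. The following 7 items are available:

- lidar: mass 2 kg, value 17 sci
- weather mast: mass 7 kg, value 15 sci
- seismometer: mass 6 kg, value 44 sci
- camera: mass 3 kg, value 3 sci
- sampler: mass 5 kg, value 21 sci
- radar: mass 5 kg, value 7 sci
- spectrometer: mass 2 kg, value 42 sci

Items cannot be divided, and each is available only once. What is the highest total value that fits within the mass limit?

124 sci

Check high-value combinations within 15 kg:
- lidar+seismometer+sampler+spectrometer: mass 2+6+5+2=15, value 17+44+21+42=124
- lidar+seismometer+radar+spectrometer: mass 2+6+5+2=15, value 17+44+7+42=110
- seismometer+sampler+spectrometer: mass 6+5+2=13, value 44+21+42=107
- lidar+seismometer+camera+spectrometer: mass 2+6+3+2=13, value 17+44+3+42=106
Best: 124 sci.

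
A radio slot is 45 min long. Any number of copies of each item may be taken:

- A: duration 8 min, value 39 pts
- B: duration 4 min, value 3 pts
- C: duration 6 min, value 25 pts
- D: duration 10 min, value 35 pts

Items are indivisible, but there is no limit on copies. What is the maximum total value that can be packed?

Best value-per-unit is A at 39/8; filling with it alone gives 5×39 = 195.
Optimal mix: 4×A + 2×C → duration 44, value 206.

206 pts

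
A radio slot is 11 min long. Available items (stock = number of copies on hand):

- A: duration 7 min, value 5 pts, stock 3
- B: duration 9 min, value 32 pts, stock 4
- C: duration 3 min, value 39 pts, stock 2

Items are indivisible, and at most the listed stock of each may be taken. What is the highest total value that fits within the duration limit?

Best selections within duration 11 and stock limits:
- 2×C: duration 6, value 78
- 1×A + 1×C: duration 10, value 44
- 1×C: duration 3, value 39
- 1×B: duration 9, value 32
Best: 78 pts.

78 pts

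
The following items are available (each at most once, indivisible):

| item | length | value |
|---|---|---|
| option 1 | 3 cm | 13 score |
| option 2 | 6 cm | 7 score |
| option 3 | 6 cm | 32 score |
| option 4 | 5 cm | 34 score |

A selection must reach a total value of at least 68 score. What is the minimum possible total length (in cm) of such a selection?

14

Subsets with value ≥ 68, sorted by total length:
- option 1+option 3+option 4: length 14, value 79
- option 2+option 3+option 4: length 17, value 73
- option 1+option 2+option 3+option 4: length 20, value 86
Minimum length: 14 cm.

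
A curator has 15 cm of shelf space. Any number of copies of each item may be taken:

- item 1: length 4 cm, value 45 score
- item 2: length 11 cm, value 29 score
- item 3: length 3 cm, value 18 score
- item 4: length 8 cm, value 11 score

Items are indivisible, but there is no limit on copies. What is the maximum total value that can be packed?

Best value-per-unit is item 1 at 45/4; filling with it alone gives 3×45 = 135.
Optimal mix: 3×item 1 + 1×item 3 → length 15, value 153.

153 score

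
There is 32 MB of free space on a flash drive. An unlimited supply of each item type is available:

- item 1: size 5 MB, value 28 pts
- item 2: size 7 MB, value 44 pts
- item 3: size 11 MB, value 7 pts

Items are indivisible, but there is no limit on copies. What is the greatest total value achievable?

Best value-per-unit is item 2 at 44/7; filling with it alone gives 4×44 = 176.
Optimal mix: 2×item 1 + 3×item 2 → size 31, value 188.

188 pts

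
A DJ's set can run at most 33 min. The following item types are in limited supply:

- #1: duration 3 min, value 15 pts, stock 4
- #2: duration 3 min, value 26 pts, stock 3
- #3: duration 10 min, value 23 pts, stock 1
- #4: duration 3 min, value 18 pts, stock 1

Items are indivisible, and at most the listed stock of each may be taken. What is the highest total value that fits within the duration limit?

164 pts

Best selections within duration 33 and stock limits:
- 3×#1 + 3×#2 + 1×#3 + 1×#4: duration 31, value 164
- 4×#1 + 3×#2 + 1×#3: duration 31, value 161
- 4×#1 + 3×#2 + 1×#4: duration 24, value 156
Best: 164 pts.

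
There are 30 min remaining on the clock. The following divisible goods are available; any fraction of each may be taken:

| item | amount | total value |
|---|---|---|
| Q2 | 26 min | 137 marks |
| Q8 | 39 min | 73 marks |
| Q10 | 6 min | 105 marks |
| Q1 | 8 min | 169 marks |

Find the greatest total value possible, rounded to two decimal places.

358.31

Take in order of value per unit:
- Q1 (169/8 per unit): all 8 → value 169, running total 169.00
- Q10 (105/6 per unit): all 6 → value 105, running total 274.00
- Q2 (137/26 per unit): 16 of 26 → value 16×137/26 = 84.3077, running total 358.31
Total 358.31.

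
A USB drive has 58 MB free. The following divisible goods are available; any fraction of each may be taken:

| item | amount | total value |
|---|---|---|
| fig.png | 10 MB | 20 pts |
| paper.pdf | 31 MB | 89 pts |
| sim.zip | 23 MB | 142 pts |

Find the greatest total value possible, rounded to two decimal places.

Take in order of value per unit:
- sim.zip (142/23 per unit): all 23 → value 142, running total 142.00
- paper.pdf (89/31 per unit): all 31 → value 89, running total 231.00
- fig.png (20/10 per unit): 4 of 10 → value 4×20/10 = 8.0000, running total 239.00
Total 239.00.

239.00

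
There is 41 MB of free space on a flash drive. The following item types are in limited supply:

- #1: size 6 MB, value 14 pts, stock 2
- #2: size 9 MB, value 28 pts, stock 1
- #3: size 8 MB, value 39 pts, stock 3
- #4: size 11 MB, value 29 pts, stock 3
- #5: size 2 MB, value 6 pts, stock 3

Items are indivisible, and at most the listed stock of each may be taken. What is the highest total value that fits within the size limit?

165 pts

Top feasible selections:
- 1×#1 + 1×#2 + 3×#3 + 1×#5: size 41, value 165
- 3×#3 + 1×#4 + 3×#5: size 41, value 164
Best: 165 pts.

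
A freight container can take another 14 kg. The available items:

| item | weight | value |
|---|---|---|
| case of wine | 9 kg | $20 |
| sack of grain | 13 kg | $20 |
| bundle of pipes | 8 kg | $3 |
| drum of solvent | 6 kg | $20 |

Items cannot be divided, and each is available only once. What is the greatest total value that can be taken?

$23

Check high-value combinations within 14 kg:
- bundle of pipes+drum of solvent: weight 8+6=14, value 3+20=23
- drum of solvent: weight 6, value 20
- case of wine: weight 9, value 20
Best: $23.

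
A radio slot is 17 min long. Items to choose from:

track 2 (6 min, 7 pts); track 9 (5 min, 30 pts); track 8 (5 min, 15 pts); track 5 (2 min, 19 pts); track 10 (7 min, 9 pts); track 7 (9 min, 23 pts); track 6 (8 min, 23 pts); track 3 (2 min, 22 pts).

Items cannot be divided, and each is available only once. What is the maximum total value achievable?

This is a 0/1 knapsack; check combinations near the capacity.
- track 9+track 5+track 6+track 3: duration 5+2+8+2=17, value 30+19+23+22=94
- track 9+track 8+track 5+track 3: duration 5+5+2+2=14, value 30+15+19+22=86
- track 9+track 5+track 10+track 3: duration 5+2+7+2=16, value 30+19+9+22=80
- track 8+track 5+track 6+track 3: duration 5+2+8+2=17, value 15+19+23+22=79
Best: 94 pts.

94 pts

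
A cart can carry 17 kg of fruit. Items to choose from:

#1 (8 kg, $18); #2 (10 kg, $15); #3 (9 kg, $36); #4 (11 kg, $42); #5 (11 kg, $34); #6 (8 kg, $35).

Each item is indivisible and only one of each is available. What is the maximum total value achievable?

$71

This is a 0/1 knapsack; check combinations near the capacity.
- #3+#6: weight 9+8=17, value 36+35=71
- #1+#3: weight 8+9=17, value 18+36=54
- #1+#6: weight 8+8=16, value 18+35=53
- #4: weight 11, value 42
Best: $71.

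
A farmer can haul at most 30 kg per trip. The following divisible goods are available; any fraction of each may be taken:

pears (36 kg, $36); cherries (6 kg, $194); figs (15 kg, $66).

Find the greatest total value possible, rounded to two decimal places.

269.00

Take in order of value per unit:
- cherries (194/6 per unit): all 6 → value 194, running total 194.00
- figs (66/15 per unit): all 15 → value 66, running total 260.00
- pears (36/36 per unit): 9 of 36 → value 9×36/36 = 9.0000, running total 269.00
Total 269.00.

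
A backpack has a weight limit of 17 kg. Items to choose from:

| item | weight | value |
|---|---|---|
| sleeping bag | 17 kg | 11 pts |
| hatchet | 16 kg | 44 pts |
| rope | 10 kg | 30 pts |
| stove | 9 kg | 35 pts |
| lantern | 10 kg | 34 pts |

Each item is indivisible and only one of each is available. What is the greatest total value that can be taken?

This is a 0/1 knapsack; check combinations near the capacity.
- hatchet: weight 16, value 44
- stove: weight 9, value 35
- lantern: weight 10, value 34
- rope: weight 10, value 30
- sleeping bag: weight 17, value 11
Best: 44 pts.

44 pts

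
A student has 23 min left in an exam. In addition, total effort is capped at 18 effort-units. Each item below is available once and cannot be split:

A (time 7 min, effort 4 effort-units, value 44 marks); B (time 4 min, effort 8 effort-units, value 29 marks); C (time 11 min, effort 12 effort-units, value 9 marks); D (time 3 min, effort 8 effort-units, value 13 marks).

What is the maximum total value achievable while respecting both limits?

73 marks

Feasible sets respecting both limits:
- A+B: time 11, effort 12, value 73
- A+D: time 10, effort 12, value 57
- A+C: time 18, effort 16, value 53
- A: time 7, effort 4, value 44
Best: 73 marks.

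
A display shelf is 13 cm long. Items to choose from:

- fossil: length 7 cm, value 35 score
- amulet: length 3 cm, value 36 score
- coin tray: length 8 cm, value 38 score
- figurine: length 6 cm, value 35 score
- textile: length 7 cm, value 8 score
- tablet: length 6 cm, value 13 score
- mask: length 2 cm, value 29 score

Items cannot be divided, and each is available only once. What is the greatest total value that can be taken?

Check high-value combinations within 13 cm:
- amulet+coin tray+mask: length 3+8+2=13, value 36+38+29=103
- amulet+figurine+mask: length 3+6+2=11, value 36+35+29=100
- fossil+amulet+mask: length 7+3+2=12, value 35+36+29=100
- amulet+tablet+mask: length 3+6+2=11, value 36+13+29=78
Best: 103 score.

103 score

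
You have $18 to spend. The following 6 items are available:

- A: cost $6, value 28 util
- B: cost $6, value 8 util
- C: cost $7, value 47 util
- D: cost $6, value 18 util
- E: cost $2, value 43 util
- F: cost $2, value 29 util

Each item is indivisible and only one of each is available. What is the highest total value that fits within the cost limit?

147 util

Check high-value combinations within $18:
- A+C+E+F: cost 6+7+2+2=17, value 28+47+43+29=147
- C+D+E+F: cost 7+6+2+2=17, value 47+18+43+29=137
- B+C+E+F: cost 6+7+2+2=17, value 8+47+43+29=127
- C+E+F: cost 7+2+2=11, value 47+43+29=119
Best: 147 util.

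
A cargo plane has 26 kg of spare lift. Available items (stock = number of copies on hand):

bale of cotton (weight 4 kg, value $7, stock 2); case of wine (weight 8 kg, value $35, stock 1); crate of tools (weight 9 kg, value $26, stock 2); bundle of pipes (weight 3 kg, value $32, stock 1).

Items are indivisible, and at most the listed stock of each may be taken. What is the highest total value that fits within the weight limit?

Top feasible selections:
- 1×bale of cotton + 1×case of wine + 1×crate of tools + 1×bundle of pipes: weight 24, value 100
- 1×case of wine + 1×crate of tools + 1×bundle of pipes: weight 20, value 93
- 1×bale of cotton + 2×crate of tools + 1×bundle of pipes: weight 25, value 91
Best: $100.

$100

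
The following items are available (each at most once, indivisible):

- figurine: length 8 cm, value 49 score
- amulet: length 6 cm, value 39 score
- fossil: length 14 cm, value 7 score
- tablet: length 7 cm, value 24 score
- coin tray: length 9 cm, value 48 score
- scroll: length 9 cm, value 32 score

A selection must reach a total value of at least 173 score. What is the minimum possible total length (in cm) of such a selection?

Subsets with value ≥ 173, sorted by total length:
- figurine+amulet+tablet+coin tray+scroll: length 39, value 192
- figurine+amulet+fossil+coin tray+scroll: length 46, value 175
Minimum length: 39 cm.

39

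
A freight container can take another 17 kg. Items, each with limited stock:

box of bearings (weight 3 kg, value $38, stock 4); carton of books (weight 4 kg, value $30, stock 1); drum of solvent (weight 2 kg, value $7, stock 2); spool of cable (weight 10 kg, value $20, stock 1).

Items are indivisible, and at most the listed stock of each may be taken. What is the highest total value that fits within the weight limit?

Best selections within weight 17 and stock limits:
- 4×box of bearings + 1×carton of books: weight 16, value 182
- 4×box of bearings + 2×drum of solvent: weight 16, value 166
Best: $182.

$182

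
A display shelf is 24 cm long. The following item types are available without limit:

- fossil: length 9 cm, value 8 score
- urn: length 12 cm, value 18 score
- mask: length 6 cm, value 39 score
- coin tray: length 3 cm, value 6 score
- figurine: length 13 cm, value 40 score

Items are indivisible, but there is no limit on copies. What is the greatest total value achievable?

Best value-per-unit is mask at 39/6, and filling with it alone uses length 4×6=24. No mix of the others beats 4×39 = 156.

156 score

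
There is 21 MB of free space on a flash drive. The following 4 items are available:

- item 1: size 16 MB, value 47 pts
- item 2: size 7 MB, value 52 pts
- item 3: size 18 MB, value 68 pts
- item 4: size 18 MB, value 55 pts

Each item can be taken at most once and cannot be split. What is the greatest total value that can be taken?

68 pts

Check high-value combinations within 21 MB:
- item 3: size 18, value 68
- item 4: size 18, value 55
- item 2: size 7, value 52
- item 1: size 16, value 47
Best: 68 pts.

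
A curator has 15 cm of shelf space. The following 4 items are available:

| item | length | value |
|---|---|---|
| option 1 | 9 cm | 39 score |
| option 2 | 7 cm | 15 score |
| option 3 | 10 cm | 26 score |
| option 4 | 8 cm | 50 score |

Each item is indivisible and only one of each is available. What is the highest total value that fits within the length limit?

Check high-value combinations within 15 cm:
- option 2+option 4: length 7+8=15, value 15+50=65
- option 4: length 8, value 50
- option 1: length 9, value 39
Best: 65 score.

65 score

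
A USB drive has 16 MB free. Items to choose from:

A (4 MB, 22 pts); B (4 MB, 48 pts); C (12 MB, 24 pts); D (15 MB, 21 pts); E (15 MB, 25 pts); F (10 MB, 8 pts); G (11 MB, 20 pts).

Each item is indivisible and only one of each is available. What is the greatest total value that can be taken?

72 pts

Check high-value combinations within 16 MB:
- B+C: size 4+12=16, value 48+24=72
- A+B: size 4+4=8, value 22+48=70
- B+G: size 4+11=15, value 48+20=68
Best: 72 pts.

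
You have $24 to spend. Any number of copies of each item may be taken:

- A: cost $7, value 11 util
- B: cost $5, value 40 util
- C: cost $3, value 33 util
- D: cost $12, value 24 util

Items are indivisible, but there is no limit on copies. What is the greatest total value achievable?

264 util

Best value-per-unit is C at 33/3, and filling with it alone uses cost 8×3=24. No mix of the others beats 8×33 = 264.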